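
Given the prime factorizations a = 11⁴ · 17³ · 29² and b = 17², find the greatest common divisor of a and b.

min exponent per shared prime: 17² = 289

289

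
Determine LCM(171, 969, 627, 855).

lcm(171, 969) = 171·969/gcd = 165699/57 = 2907
lcm(2907, 627) = 2907·627/gcd = 1822689/57 = 31977
lcm(31977, 855) = 31977·855/gcd = 27340335/171 = 159885

159885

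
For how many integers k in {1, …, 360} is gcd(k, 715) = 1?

715 = 5·11·13. Inclusion–exclusion on these primes:
360 − ⌊360/5⌋ − ⌊360/11⌋ − ⌊360/13⌋ + ⌊360/55⌋ + ⌊360/65⌋ + ⌊360/143⌋ − ⌊360/715⌋ = 242

242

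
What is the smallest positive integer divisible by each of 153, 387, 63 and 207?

1059219

153 = 3² · 17; 387 = 3² · 43; 63 = 3² · 7; 207 = 3² · 23
lcm takes max exponent of each prime: 3² · 7 · 17 · 23 · 43 = 1059219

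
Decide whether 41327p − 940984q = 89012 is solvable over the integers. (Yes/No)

Yes

gcd(41327, 940984): 940984 = 22·41327 + 31790; 41327 = 1·31790 + 9537; 31790 = 3·9537 + 3179; 9537 = 3·3179 + 0 → 3179
3179 divides 89012, so a solution exists.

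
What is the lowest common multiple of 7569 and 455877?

7569 = 3² · 29²; 455877 = 3² · 37³
max exponents: 3² · 29² · 37³ = 383392557

383392557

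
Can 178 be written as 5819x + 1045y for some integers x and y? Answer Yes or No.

No

gcd(5819, 1045): 5819 = 5·1045 + 594; 1045 = 1·594 + 451; 594 = 1·451 + 143; 451 = 3·143 + 22; 143 = 6·22 + 11; 22 = 2·11 + 0 → 11
11 does not divide 178, so a solution does not exist.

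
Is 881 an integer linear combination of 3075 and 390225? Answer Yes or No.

By Bézout, 3075x − 390225y = 881 has integer solutions iff gcd(3075, 390225) | 881.
Euclid: 390225 = 126·3075 + 2775; 3075 = 1·2775 + 300; 2775 = 9·300 + 75; 300 = 4·75 + 0. gcd = 75; 881 mod 75 = 56. No.

No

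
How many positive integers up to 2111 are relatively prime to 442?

442 = 2·13·17. Inclusion–exclusion on these primes:
2111 − ⌊2111/2⌋ − ⌊2111/13⌋ − ⌊2111/17⌋ + ⌊2111/26⌋ + ⌊2111/34⌋ + ⌊2111/221⌋ − ⌊2111/442⌋ = 918

918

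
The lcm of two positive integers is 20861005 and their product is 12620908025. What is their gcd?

605

gcd·lcm = product, so gcd = 12620908025/20861005 = 605.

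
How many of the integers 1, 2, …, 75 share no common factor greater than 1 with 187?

65

Prime factors of 187: 11, 17. Count integers ≤ 75 divisible by none of them.
By inclusion–exclusion: 75 − ⌊75/11⌋ − ⌊75/17⌋ + ⌊75/187⌋ = 65.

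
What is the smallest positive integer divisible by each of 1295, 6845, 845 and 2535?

1295 = 5 · 7 · 37; 6845 = 5 · 37²; 845 = 5 · 13²; 2535 = 3 · 5 · 13²
lcm takes max exponent of each prime: 3 · 5 · 7 · 13² · 37² = 24292905

24292905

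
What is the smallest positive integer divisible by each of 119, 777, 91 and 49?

1202019

lcm(119, 777) = 119·777/gcd = 92463/7 = 13209
lcm(13209, 91) = 13209·91/gcd = 1202019/7 = 171717
lcm(171717, 49) = 171717·49/gcd = 8414133/7 = 1202019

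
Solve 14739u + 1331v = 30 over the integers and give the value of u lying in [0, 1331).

1114

Reduce mod 1331: 14739u ≡ 30 (mod 1331). With g = gcd(14739, 1331) = 1 dividing 30, divide through: 14739u ≡ 30 (mod 1331).
Since gcd(14739, 1331) = 1, u ≡ 30·(14739)⁻¹ ≡ 1114 (mod 1331). Smallest non-negative: 1114.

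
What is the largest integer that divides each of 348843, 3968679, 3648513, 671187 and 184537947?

gcd(348843, 3968679): 3968679 = 11·348843 + 131406; 348843 = 2·131406 + 86031; 131406 = 1·86031 + 45375; 86031 = 1·45375 + 40656; 45375 = 1·40656 + 4719; 40656 = 8·4719 + 2904; 4719 = 1·2904 + 1815; 2904 = 1·1815 + 1089; 1815 = 1·1089 + 726; 1089 = 1·726 + 363; 726 = 2·363 + 0 → 363
gcd(363, 3648513): 3648513 = 10051·363 + 0 → 363
gcd(363, 671187): 671187 = 1849·363 + 0 → 363
gcd(363, 184537947): 184537947 = 508369·363 + 0 → 363

363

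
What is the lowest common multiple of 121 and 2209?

267289

121 = 11²; 2209 = 47²
max exponents: 11² · 47² = 267289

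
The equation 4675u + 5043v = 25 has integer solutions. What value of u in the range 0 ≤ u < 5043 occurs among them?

4207

gcd(4675, 5043) = 1 (Euclid: 5043 = 1·4675 + 368; 4675 = 12·368 + 259; 368 = 1·259 + 109; 259 = 2·109 + 41; 109 = 2·41 + 27; 41 = 1·27 + 14; 27 = 1·14 + 13; 14 = 1·13 + 1; 13 = 13·1 + 0), and 1 | 25.
Extended Euclid: 4675·(370) + 5043·(-343) = 1. Scale by 25: u₀ = 9250.
General solution u = u₀ + 5043t; reducing mod 5043 gives u = 4207 (and v = -3900).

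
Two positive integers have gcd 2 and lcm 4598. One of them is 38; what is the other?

242

Using pq = gcd(p,q)·lcm(p,q) = 2·4598 = 9196, we get q = 9196/38 = 242.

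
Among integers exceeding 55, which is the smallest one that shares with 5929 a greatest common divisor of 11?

66

5929 = 11·539. Any m with gcd(m, 5929) = 11 is a multiple of 11, say 11s, with s coprime to 539.
Need s > 55/11, so s ≥ 6. First s ≥ 6 with gcd(s, 539) = 1 is s = 6. Thus m = 11·6 = 66.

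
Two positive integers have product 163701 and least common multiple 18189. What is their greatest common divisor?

From gcd × lcm = mn: gcd = 163701 / 18189 = 9.

9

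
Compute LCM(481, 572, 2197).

3576716

lcm(481, 572) = 481·572/gcd = 275132/13 = 21164
lcm(21164, 2197) = 21164·2197/gcd = 46497308/13 = 3576716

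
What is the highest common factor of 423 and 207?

9

Euclid: 423 = 2·207 + 9; 207 = 23·9 + 0. Last nonzero remainder: 9.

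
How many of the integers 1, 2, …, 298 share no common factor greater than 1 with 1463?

220

Prime factors of 1463: 7, 11, 19. Count integers ≤ 298 divisible by none of them.
By inclusion–exclusion: 298 − ⌊298/7⌋ − ⌊298/11⌋ − ⌊298/19⌋ + ⌊298/77⌋ + ⌊298/133⌋ + ⌊298/209⌋ − ⌊298/1463⌋ = 220.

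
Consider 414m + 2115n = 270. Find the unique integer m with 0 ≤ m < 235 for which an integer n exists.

205

Euclid: 2115 = 5·414 + 45; 414 = 9·45 + 9; 45 = 5·9 + 0 → gcd = 9; 270 = 9·30.
Back-substitution yields 414·(46) + 2115·(-9) = 9, so one solution is m = 46·30 = 1380, n = -9·30 = -270.
Solutions in m differ by 2115/9 = 235; the one in [0, 235) is 1380 mod 235 = 205.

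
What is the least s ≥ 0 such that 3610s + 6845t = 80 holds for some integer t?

Euclid: 6845 = 1·3610 + 3235; 3610 = 1·3235 + 375; 3235 = 8·375 + 235; 375 = 1·235 + 140; 235 = 1·140 + 95; 140 = 1·95 + 45; 95 = 2·45 + 5; 45 = 9·5 + 0 → gcd = 5; 80 = 5·16.
Back-substitution yields 3610·(-146) + 6845·(77) = 5, so one solution is s = -146·16 = -2336, t = 77·16 = 1232.
Solutions in s differ by 6845/5 = 1369; the one in [0, 1369) is -2336 mod 1369 = 402.

402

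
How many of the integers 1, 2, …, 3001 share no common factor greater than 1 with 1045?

2069

Prime factors of 1045: 5, 11, 19. Count integers ≤ 3001 divisible by none of them.
By inclusion–exclusion: 3001 − ⌊3001/5⌋ − ⌊3001/11⌋ − ⌊3001/19⌋ + ⌊3001/55⌋ + ⌊3001/95⌋ + ⌊3001/209⌋ − ⌊3001/1045⌋ = 2069.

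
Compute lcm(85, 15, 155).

7905

lcm(85, 15) = 85·15/gcd = 1275/5 = 255
lcm(255, 155) = 255·155/gcd = 39525/5 = 7905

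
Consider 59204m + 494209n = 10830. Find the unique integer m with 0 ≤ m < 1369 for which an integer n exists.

284

Reduce mod 494209: 59204m ≡ 10830 (mod 494209). With g = gcd(59204, 494209) = 361 dividing 10830, divide through: 164m ≡ 30 (mod 1369).
Since gcd(164, 1369) = 1, m ≡ 30·(164)⁻¹ ≡ 284 (mod 1369). Smallest non-negative: 284.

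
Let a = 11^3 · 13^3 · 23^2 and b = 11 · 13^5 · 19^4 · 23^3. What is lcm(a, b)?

max exponent per prime: 11^3 · 13^5 · 19^4 · 23^3 = 783596935483471681

783596935483471681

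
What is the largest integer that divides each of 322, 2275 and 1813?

gcd(322, 2275): 2275 = 7·322 + 21; 322 = 15·21 + 7; 21 = 3·7 + 0 → 7
gcd(7, 1813): 1813 = 259·7 + 0 → 7

7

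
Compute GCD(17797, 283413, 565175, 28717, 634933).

13

gcd(17797, 283413): 283413 = 15·17797 + 16458; 17797 = 1·16458 + 1339; 16458 = 12·1339 + 390; 1339 = 3·390 + 169; 390 = 2·169 + 52; 169 = 3·52 + 13; 52 = 4·13 + 0 → 13
gcd(13, 565175): 565175 = 43475·13 + 0 → 13
gcd(13, 28717): 28717 = 2209·13 + 0 → 13
gcd(13, 634933): 634933 = 48841·13 + 0 → 13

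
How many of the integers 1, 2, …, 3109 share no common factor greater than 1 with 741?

1812

741 = 3·13·19. Inclusion–exclusion on these primes:
3109 − ⌊3109/3⌋ − ⌊3109/13⌋ − ⌊3109/19⌋ + ⌊3109/39⌋ + ⌊3109/57⌋ + ⌊3109/247⌋ − ⌊3109/741⌋ = 1812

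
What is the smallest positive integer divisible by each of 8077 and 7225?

8077 = 41 · 197; 7225 = 5² · 17²
max exponents: 5² · 17² · 41 · 197 = 58356325

58356325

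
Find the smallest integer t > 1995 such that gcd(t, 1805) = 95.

2090

gcd(t, 1805) = 95 forces 95 | t; write t = 95s. Then gcd(95s, 95·19) = 95·gcd(s, 19), so need gcd(s, 19) = 1.
95s > 1995 gives s ≥ 22. The least s ≥ 22 coprime to 19 is 22, so t = 95·22 = 2090.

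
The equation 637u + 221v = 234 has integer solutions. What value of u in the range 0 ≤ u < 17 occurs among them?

8

gcd(637, 221) = 13 (Euclid: 637 = 2·221 + 195; 221 = 1·195 + 26; 195 = 7·26 + 13; 26 = 2·13 + 0), and 13 | 234.
Extended Euclid: 637·(8) + 221·(-23) = 13. Scale by 18: u₀ = 144.
General solution u = u₀ + 17t; reducing mod 17 gives u = 8 (and v = -22).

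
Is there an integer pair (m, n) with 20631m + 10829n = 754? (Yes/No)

Yes

gcd(20631, 10829): 20631 = 1·10829 + 9802; 10829 = 1·9802 + 1027; 9802 = 9·1027 + 559; 1027 = 1·559 + 468; 559 = 1·468 + 91; 468 = 5·91 + 13; 91 = 7·13 + 0 → 13
13 divides 754, so a solution exists.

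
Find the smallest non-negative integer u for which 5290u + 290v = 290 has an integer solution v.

0

Euclid: 5290 = 18·290 + 70; 290 = 4·70 + 10; 70 = 7·10 + 0 → gcd = 10; 290 = 10·29.
Back-substitution yields 5290·(-4) + 290·(73) = 10, so one solution is u = -4·29 = -116, v = 73·29 = 2117.
Solutions in u differ by 290/10 = 29; the one in [0, 29) is -116 mod 29 = 0.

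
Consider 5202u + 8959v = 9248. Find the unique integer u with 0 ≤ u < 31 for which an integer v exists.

19

gcd(5202, 8959) = 289 (Euclid: 8959 = 1·5202 + 3757; 5202 = 1·3757 + 1445; 3757 = 2·1445 + 867; 1445 = 1·867 + 578; 867 = 1·578 + 289; 578 = 2·289 + 0), and 289 | 9248.
Extended Euclid: 5202·(-12) + 8959·(7) = 289. Scale by 32: u₀ = -384.
General solution u = u₀ + 31t; reducing mod 31 gives u = 19 (and v = -10).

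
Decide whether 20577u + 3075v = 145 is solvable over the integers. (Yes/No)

No

By Bézout, 20577u + 3075v = 145 has integer solutions iff gcd(20577, 3075) | 145.
Euclid: 20577 = 6·3075 + 2127; 3075 = 1·2127 + 948; 2127 = 2·948 + 231; 948 = 4·231 + 24; 231 = 9·24 + 15; 24 = 1·15 + 9; 15 = 1·9 + 6; 9 = 1·6 + 3; 6 = 2·3 + 0. gcd = 3; 145 mod 3 = 1. No.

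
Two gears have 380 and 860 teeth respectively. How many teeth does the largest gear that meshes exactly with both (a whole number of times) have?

380 = 2² · 5 · 19
860 = 2² · 5 · 43
Common: 2² · 5 = 20

20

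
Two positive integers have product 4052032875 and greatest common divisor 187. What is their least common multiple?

21668625

Since gcd(a,b)·lcm(a,b) = ab, lcm = 4052032875/187 = 21668625.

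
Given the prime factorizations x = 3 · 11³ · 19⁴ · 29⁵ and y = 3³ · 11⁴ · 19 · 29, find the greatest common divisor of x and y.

2200143

min exponent per shared prime: 3 · 11³ · 19 · 29 = 2200143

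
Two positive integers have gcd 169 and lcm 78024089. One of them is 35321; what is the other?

373321

m·n = gcd·lcm = 169·78024089 = 13186071041, so n = 13186071041/35321 = 373321.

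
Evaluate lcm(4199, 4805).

20176195

gcd first: 4805 = 1·4199 + 606; 4199 = 6·606 + 563; 606 = 1·563 + 43; 563 = 13·43 + 4; 43 = 10·4 + 3; 4 = 1·3 + 1; 3 = 3·1 + 0 → gcd = 1
lcm = 4199·4805/gcd = 20176195/1 = 20176195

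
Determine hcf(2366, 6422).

Euclid: 6422 = 2·2366 + 1690; 2366 = 1·1690 + 676; 1690 = 2·676 + 338; 676 = 2·338 + 0. Last nonzero remainder: 338.

338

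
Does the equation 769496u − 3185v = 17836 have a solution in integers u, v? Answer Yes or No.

Yes

By Bézout, 769496u − 3185v = 17836 has integer solutions iff gcd(769496, 3185) | 17836.
Euclid: 769496 = 241·3185 + 1911; 3185 = 1·1911 + 1274; 1911 = 1·1274 + 637; 1274 = 2·637 + 0. gcd = 637; 17836 mod 637 = 0. Yes.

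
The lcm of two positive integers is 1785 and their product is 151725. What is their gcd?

85

From gcd × lcm = ab: gcd = 151725 / 1785 = 85.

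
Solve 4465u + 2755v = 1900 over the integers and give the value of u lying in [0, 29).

14

Euclid: 4465 = 1·2755 + 1710; 2755 = 1·1710 + 1045; 1710 = 1·1045 + 665; 1045 = 1·665 + 380; 665 = 1·380 + 285; 380 = 1·285 + 95; 285 = 3·95 + 0 → gcd = 95; 1900 = 95·20.
Back-substitution yields 4465·(-8) + 2755·(13) = 95, so one solution is u = -8·20 = -160, v = 13·20 = 260.
Solutions in u differ by 2755/95 = 29; the one in [0, 29) is -160 mod 29 = 14.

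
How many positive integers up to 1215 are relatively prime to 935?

832

935 = 5·11·17. Inclusion–exclusion on these primes:
1215 − ⌊1215/5⌋ − ⌊1215/11⌋ − ⌊1215/17⌋ + ⌊1215/55⌋ + ⌊1215/85⌋ + ⌊1215/187⌋ − ⌊1215/935⌋ = 832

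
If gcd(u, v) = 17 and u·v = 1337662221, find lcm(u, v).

78686013

Since gcd(u,v)·lcm(u,v) = uv, lcm = 1337662221/17 = 78686013.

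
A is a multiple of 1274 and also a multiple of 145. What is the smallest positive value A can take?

gcd first: 1274 = 8·145 + 114; 145 = 1·114 + 31; 114 = 3·31 + 21; 31 = 1·21 + 10; 21 = 2·10 + 1; 10 = 10·1 + 0 → gcd = 1
lcm = 1274·145/gcd = 184730/1 = 184730

184730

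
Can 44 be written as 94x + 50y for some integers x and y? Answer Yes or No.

Yes

By Bézout, 94x + 50y = 44 has integer solutions iff gcd(94, 50) | 44.
Euclid: 94 = 1·50 + 44; 50 = 1·44 + 6; 44 = 7·6 + 2; 6 = 3·2 + 0. gcd = 2; 44 mod 2 = 0. Yes.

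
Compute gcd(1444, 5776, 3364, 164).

gcd(1444, 5776): 5776 = 4·1444 + 0 → 1444
gcd(1444, 3364): 3364 = 2·1444 + 476; 1444 = 3·476 + 16; 476 = 29·16 + 12; 16 = 1·12 + 4; 12 = 3·4 + 0 → 4
gcd(4, 164): 164 = 41·4 + 0 → 4

4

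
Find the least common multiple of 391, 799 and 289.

lcm(391, 799) = 391·799/gcd = 312409/17 = 18377
lcm(18377, 289) = 18377·289/gcd = 5310953/17 = 312409

312409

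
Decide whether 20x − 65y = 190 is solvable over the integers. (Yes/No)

By Bézout, 20x − 65y = 190 has integer solutions iff gcd(20, 65) | 190.
Euclid: 65 = 3·20 + 5; 20 = 4·5 + 0. gcd = 5; 190 mod 5 = 0. Yes.

Yes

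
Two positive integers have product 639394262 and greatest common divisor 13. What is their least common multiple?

49184174

For any two positive integers, gcd × lcm equals their product. Hence lcm = 639394262 / 13 = 49184174.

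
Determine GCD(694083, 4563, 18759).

gcd(694083, 4563): 694083 = 152·4563 + 507; 4563 = 9·507 + 0 → 507
gcd(507, 18759): 18759 = 37·507 + 0 → 507

507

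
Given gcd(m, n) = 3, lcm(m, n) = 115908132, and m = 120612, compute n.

m·n = gcd·lcm = 3·115908132 = 347724396, so n = 347724396/120612 = 2883.

2883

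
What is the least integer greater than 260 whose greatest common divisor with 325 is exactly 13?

Multiples of 13 above 260: 13·21, 13·22, … . Need the cofactor coprime to 325/13 = 25.
Checking s = 21, 22, … the first with gcd(s, 25) = 1 is s = 21, giving 273.

273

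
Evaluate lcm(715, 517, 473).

1445015

lcm(715, 517) = 715·517/gcd = 369655/11 = 33605
lcm(33605, 473) = 33605·473/gcd = 15895165/11 = 1445015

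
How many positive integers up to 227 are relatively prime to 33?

138

Prime factors of 33: 3, 11. Count integers ≤ 227 divisible by none of them.
By inclusion–exclusion: 227 − ⌊227/3⌋ − ⌊227/11⌋ + ⌊227/33⌋ = 138.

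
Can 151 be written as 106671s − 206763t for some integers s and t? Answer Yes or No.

By Bézout, 106671s − 206763t = 151 has integer solutions iff gcd(106671, 206763) | 151.
Euclid: 206763 = 1·106671 + 100092; 106671 = 1·100092 + 6579; 100092 = 15·6579 + 1407; 6579 = 4·1407 + 951; 1407 = 1·951 + 456; 951 = 2·456 + 39; 456 = 11·39 + 27; 39 = 1·27 + 12; 27 = 2·12 + 3; 12 = 4·3 + 0. gcd = 3; 151 mod 3 = 1. No.

No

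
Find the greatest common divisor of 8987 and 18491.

11

Euclid: 18491 = 2·8987 + 517; 8987 = 17·517 + 198; 517 = 2·198 + 121; 198 = 1·121 + 77; 121 = 1·77 + 44; 77 = 1·44 + 33; 44 = 1·33 + 11; 33 = 3·11 + 0. Last nonzero remainder: 11.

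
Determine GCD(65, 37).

1

65 = 5 · 13
37 = 37
Common: 1 = 1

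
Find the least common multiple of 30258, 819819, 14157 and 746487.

8762059868562

lcm(30258, 819819) = 30258·819819/gcd = 24806083302/9 = 2756231478
lcm(2756231478, 14157) = 2756231478·14157/gcd = 39019969034046/1287 = 30318546258
lcm(30318546258, 746487) = 30318546258·746487/gcd = 22632400640495646/2583 = 8762059868562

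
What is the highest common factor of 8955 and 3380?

5

8955 = 3² · 5 · 199
3380 = 2² · 5 · 13²
Common: 5 = 5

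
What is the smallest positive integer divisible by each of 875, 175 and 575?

20125

875 = 5³ · 7; 175 = 5² · 7; 575 = 5² · 23
lcm takes max exponent of each prime: 5³ · 7 · 23 = 20125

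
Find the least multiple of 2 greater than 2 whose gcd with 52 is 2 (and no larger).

52 = 2·26. Any x with gcd(x, 52) = 2 is a multiple of 2, say 2s, with s coprime to 26.
Need s > 2/2, so s ≥ 2. First s ≥ 2 with gcd(s, 26) = 1 is s = 3. Thus x = 2·3 = 6.

6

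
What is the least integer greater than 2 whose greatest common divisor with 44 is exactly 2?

gcd(x, 44) = 2 forces 2 | x; write x = 2s. Then gcd(2s, 2·22) = 2·gcd(s, 22), so need gcd(s, 22) = 1.
2s > 2 gives s ≥ 2. The least s ≥ 2 coprime to 22 is 3, so x = 2·3 = 6.

6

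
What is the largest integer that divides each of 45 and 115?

45 = 3² · 5
115 = 5 · 23
Common: 5 = 5

5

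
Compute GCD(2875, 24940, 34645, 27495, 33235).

5

gcd(2875, 24940): 24940 = 8·2875 + 1940; 2875 = 1·1940 + 935; 1940 = 2·935 + 70; 935 = 13·70 + 25; 70 = 2·25 + 20; 25 = 1·20 + 5; 20 = 4·5 + 0 → 5
gcd(5, 34645): 34645 = 6929·5 + 0 → 5
gcd(5, 27495): 27495 = 5499·5 + 0 → 5
gcd(5, 33235): 33235 = 6647·5 + 0 → 5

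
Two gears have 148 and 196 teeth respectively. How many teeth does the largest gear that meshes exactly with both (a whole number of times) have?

4

Euclid: 196 = 1·148 + 48; 148 = 3·48 + 4; 48 = 12·4 + 0. Last nonzero remainder: 4.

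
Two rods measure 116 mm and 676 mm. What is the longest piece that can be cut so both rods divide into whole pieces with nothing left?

4

Euclid: 676 = 5·116 + 96; 116 = 1·96 + 20; 96 = 4·20 + 16; 20 = 1·16 + 4; 16 = 4·4 + 0. Last nonzero remainder: 4.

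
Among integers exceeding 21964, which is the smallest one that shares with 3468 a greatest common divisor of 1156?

23120

gcd(m, 3468) = 1156 forces 1156 | m; write m = 1156s. Then gcd(1156s, 1156·3) = 1156·gcd(s, 3), so need gcd(s, 3) = 1.
1156s > 21964 gives s ≥ 20. The least s ≥ 20 coprime to 3 is 20, so m = 1156·20 = 23120.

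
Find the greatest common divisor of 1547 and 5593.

1547 = 7 · 13 · 17
5593 = 7 · 17 · 47
Common: 7 · 17 = 119

119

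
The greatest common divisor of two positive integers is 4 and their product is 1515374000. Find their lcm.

378843500

Since gcd(p,q)·lcm(p,q) = pq, lcm = 1515374000/4 = 378843500.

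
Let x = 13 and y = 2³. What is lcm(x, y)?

max exponent per prime: 2³ · 13 = 104

104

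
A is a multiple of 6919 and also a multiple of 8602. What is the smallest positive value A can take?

gcd first: 8602 = 1·6919 + 1683; 6919 = 4·1683 + 187; 1683 = 9·187 + 0 → gcd = 187
lcm = 6919·8602/gcd = 59517238/187 = 318274

318274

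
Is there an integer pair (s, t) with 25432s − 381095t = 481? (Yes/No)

No

By Bézout, 25432s − 381095t = 481 has integer solutions iff gcd(25432, 381095) | 481.
Euclid: 381095 = 14·25432 + 25047; 25432 = 1·25047 + 385; 25047 = 65·385 + 22; 385 = 17·22 + 11; 22 = 2·11 + 0. gcd = 11; 481 mod 11 = 8. No.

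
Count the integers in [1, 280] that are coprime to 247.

246

247 = 13·19. Inclusion–exclusion on these primes:
280 − ⌊280/13⌋ − ⌊280/19⌋ + ⌊280/247⌋ = 246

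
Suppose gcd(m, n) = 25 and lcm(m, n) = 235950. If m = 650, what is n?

m·n = gcd·lcm = 25·235950 = 5898750, so n = 5898750/650 = 9075.

9075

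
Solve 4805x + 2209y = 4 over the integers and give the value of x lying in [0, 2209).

gcd(4805, 2209) = 1 (Euclid: 4805 = 2·2209 + 387; 2209 = 5·387 + 274; 387 = 1·274 + 113; 274 = 2·113 + 48; 113 = 2·48 + 17; 48 = 2·17 + 14; 17 = 1·14 + 3; 14 = 4·3 + 2; 3 = 1·2 + 1; 2 = 2·1 + 0), and 1 | 4.
Extended Euclid: 4805·(782) + 2209·(-1701) = 1. Scale by 4: x₀ = 3128.
General solution x = x₀ + 2209t; reducing mod 2209 gives x = 919 (and y = -1999).

919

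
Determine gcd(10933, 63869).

13

10933 = 13 · 29²
63869 = 13 · 17³
Common: 13 = 13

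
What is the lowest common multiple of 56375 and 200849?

1029351125

gcd first: 200849 = 3·56375 + 31724; 56375 = 1·31724 + 24651; 31724 = 1·24651 + 7073; 24651 = 3·7073 + 3432; 7073 = 2·3432 + 209; 3432 = 16·209 + 88; 209 = 2·88 + 33; 88 = 2·33 + 22; 33 = 1·22 + 11; 22 = 2·11 + 0 → gcd = 11
lcm = 56375·200849/gcd = 11322862375/11 = 1029351125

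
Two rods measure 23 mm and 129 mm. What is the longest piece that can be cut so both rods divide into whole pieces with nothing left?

Euclid: 129 = 5·23 + 14; 23 = 1·14 + 9; 14 = 1·9 + 5; 9 = 1·5 + 4; 5 = 1·4 + 1; 4 = 4·1 + 0. Last nonzero remainder: 1.

1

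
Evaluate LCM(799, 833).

gcd first: 833 = 1·799 + 34; 799 = 23·34 + 17; 34 = 2·17 + 0 → gcd = 17
lcm = 799·833/gcd = 665567/17 = 39151

39151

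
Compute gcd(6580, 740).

Euclid: 6580 = 8·740 + 660; 740 = 1·660 + 80; 660 = 8·80 + 20; 80 = 4·20 + 0. Last nonzero remainder: 20.

20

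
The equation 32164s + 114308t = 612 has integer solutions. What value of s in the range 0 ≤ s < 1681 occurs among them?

Reduce mod 114308: 32164s ≡ 612 (mod 114308). With g = gcd(32164, 114308) = 68 dividing 612, divide through: 473s ≡ 9 (mod 1681).
Since gcd(473, 1681) = 1, s ≡ 9·(473)⁻¹ ≡ 1482 (mod 1681). Smallest non-negative: 1482.

1482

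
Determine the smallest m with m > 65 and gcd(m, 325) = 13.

78

325 = 13·25. Any m with gcd(m, 325) = 13 is a multiple of 13, say 13s, with s coprime to 25.
Need s > 65/13, so s ≥ 6. First s ≥ 6 with gcd(s, 25) = 1 is s = 6. Thus m = 13·6 = 78.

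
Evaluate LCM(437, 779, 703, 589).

437 = 19 · 23; 779 = 19 · 41; 703 = 19 · 37; 589 = 19 · 31
lcm takes max exponent of each prime: 19 · 23 · 31 · 37 · 41 = 20550799

20550799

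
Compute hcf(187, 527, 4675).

187 = 11 · 17; 527 = 17 · 31; 4675 = 5² · 11 · 17
gcd takes min exponent of each prime: 17 = 17

17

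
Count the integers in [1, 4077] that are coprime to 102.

1279

Prime factors of 102: 2, 3, 17. Count integers ≤ 4077 divisible by none of them.
By inclusion–exclusion: 4077 − ⌊4077/2⌋ − ⌊4077/3⌋ − ⌊4077/17⌋ + ⌊4077/6⌋ + ⌊4077/34⌋ + ⌊4077/51⌋ − ⌊4077/102⌋ = 1279.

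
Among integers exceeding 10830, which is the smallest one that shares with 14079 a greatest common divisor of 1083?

14079 = 1083·13. Any k with gcd(k, 14079) = 1083 is a multiple of 1083, say 1083s, with s coprime to 13.
Need s > 10830/1083, so s ≥ 11. First s ≥ 11 with gcd(s, 13) = 1 is s = 11. Thus k = 1083·11 = 11913.

11913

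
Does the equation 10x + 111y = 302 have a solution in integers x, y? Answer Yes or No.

Yes

gcd(10, 111): 111 = 11·10 + 1; 10 = 10·1 + 0 → 1
1 divides 302, so a solution exists.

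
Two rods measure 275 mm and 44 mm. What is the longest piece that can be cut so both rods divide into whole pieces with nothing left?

275 = 5² · 11
44 = 2² · 11
Common: 11 = 11

11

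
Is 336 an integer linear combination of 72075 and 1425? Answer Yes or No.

No

By Bézout, 72075s − 1425t = 336 has integer solutions iff gcd(72075, 1425) | 336.
Euclid: 72075 = 50·1425 + 825; 1425 = 1·825 + 600; 825 = 1·600 + 225; 600 = 2·225 + 150; 225 = 1·150 + 75; 150 = 2·75 + 0. gcd = 75; 336 mod 75 = 36. No.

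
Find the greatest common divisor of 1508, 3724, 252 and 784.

gcd(1508, 3724): 3724 = 2·1508 + 708; 1508 = 2·708 + 92; 708 = 7·92 + 64; 92 = 1·64 + 28; 64 = 2·28 + 8; 28 = 3·8 + 4; 8 = 2·4 + 0 → 4
gcd(4, 252): 252 = 63·4 + 0 → 4
gcd(4, 784): 784 = 196·4 + 0 → 4

4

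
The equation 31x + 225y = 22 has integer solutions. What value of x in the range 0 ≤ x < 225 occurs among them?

gcd(31, 225) = 1 (Euclid: 225 = 7·31 + 8; 31 = 3·8 + 7; 8 = 1·7 + 1; 7 = 7·1 + 0), and 1 | 22.
Extended Euclid: 31·(-29) + 225·(4) = 1. Scale by 22: x₀ = -638.
General solution x = x₀ + 225t; reducing mod 225 gives x = 37 (and y = -5).

37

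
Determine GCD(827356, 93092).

68

827356 = 2² · 17 · 23³
93092 = 2² · 17 · 37²
Common: 2² · 17 = 68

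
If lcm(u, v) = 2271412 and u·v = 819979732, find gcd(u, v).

From gcd × lcm = uv: gcd = 819979732 / 2271412 = 361.

361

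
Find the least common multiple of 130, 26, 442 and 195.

lcm(130, 26) = 130·26/gcd = 3380/26 = 130
lcm(130, 442) = 130·442/gcd = 57460/26 = 2210
lcm(2210, 195) = 2210·195/gcd = 430950/65 = 6630

6630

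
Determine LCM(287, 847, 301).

287 = 7 · 41; 847 = 7 · 11²; 301 = 7 · 43
lcm takes max exponent of each prime: 7 · 11² · 41 · 43 = 1493261

1493261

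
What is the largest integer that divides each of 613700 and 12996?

Euclid: 613700 = 47·12996 + 2888; 12996 = 4·2888 + 1444; 2888 = 2·1444 + 0. Last nonzero remainder: 1444.

1444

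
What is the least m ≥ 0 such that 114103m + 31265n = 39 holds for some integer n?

27313

Euclid: 114103 = 3·31265 + 20308; 31265 = 1·20308 + 10957; 20308 = 1·10957 + 9351; 10957 = 1·9351 + 1606; 9351 = 5·1606 + 1321; 1606 = 1·1321 + 285; 1321 = 4·285 + 181; 285 = 1·181 + 104; 181 = 1·104 + 77; 104 = 1·77 + 27; 77 = 2·27 + 23; 27 = 1·23 + 4; 23 = 5·4 + 3; 4 = 1·3 + 1; 3 = 3·1 + 0 → gcd = 1; 39 = 1·39.
Back-substitution yields 114103·(-8118) + 31265·(29627) = 1, so one solution is m = -8118·39 = -316602, n = 29627·39 = 1155453.
Solutions in m differ by 31265/1 = 31265; the one in [0, 31265) is -316602 mod 31265 = 27313.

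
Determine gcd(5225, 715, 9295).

gcd(5225, 715): 5225 = 7·715 + 220; 715 = 3·220 + 55; 220 = 4·55 + 0 → 55
gcd(55, 9295): 9295 = 169·55 + 0 → 55

55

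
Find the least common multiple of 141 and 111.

5217

gcd first: 141 = 1·111 + 30; 111 = 3·30 + 21; 30 = 1·21 + 9; 21 = 2·9 + 3; 9 = 3·3 + 0 → gcd = 3
lcm = 141·111/gcd = 15651/3 = 5217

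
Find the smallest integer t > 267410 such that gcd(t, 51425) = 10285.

277695

51425 = 10285·5. Any t with gcd(t, 51425) = 10285 is a multiple of 10285, say 10285s, with s coprime to 5.
Need s > 267410/10285, so s ≥ 27. First s ≥ 27 with gcd(s, 5) = 1 is s = 27. Thus t = 10285·27 = 277695.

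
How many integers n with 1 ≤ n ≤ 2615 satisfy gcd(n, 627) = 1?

Prime factors of 627: 3, 11, 19. Count integers ≤ 2615 divisible by none of them.
By inclusion–exclusion: 2615 − ⌊2615/3⌋ − ⌊2615/11⌋ − ⌊2615/19⌋ + ⌊2615/33⌋ + ⌊2615/57⌋ + ⌊2615/209⌋ − ⌊2615/627⌋ = 1502.

1502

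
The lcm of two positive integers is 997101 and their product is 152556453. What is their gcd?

153

gcd·lcm = product, so gcd = 152556453/997101 = 153.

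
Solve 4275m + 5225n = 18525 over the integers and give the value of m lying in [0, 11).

8

Reduce mod 5225: 4275m ≡ 18525 (mod 5225). With g = gcd(4275, 5225) = 475 dividing 18525, divide through: 9m ≡ 39 (mod 11).
Since gcd(9, 11) = 1, m ≡ 39·(9)⁻¹ ≡ 8 (mod 11). Smallest non-negative: 8.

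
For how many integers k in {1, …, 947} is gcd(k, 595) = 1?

612

Prime factors of 595: 5, 7, 17. Count integers ≤ 947 divisible by none of them.
By inclusion–exclusion: 947 − ⌊947/5⌋ − ⌊947/7⌋ − ⌊947/17⌋ + ⌊947/35⌋ + ⌊947/85⌋ + ⌊947/119⌋ − ⌊947/595⌋ = 612.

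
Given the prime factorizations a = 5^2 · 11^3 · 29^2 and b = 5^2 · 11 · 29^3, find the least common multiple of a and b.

811543975

max exponent per prime: 5^2 · 11^3 · 29^3 = 811543975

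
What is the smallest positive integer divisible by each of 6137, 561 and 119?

1417647

6137 = 17 · 19²; 561 = 3 · 11 · 17; 119 = 7 · 17
lcm takes max exponent of each prime: 3 · 7 · 11 · 17 · 19² = 1417647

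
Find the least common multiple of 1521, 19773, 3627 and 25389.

lcm(1521, 19773) = 1521·19773/gcd = 30074733/1521 = 19773
lcm(19773, 3627) = 19773·3627/gcd = 71716671/117 = 612963
lcm(612963, 25389) = 612963·25389/gcd = 15562517607/3627 = 4290741

4290741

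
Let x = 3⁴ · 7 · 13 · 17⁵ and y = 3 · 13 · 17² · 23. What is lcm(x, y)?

240712616781

max exponent per prime: 3⁴ · 7 · 13 · 17⁵ · 23 = 240712616781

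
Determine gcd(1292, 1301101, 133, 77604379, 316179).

19

1292 = 2² · 17 · 19; 1301101 = 19 · 31 · 47²; 133 = 7 · 19; 77604379 = 19 · 43² · 47²; 316179 = 3² · 19 · 43²
gcd takes min exponent of each prime: 19 = 19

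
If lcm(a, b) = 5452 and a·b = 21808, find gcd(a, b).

From gcd × lcm = ab: gcd = 21808 / 5452 = 4.

4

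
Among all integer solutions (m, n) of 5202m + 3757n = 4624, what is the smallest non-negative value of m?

gcd(5202, 3757) = 289 (Euclid: 5202 = 1·3757 + 1445; 3757 = 2·1445 + 867; 1445 = 1·867 + 578; 867 = 1·578 + 289; 578 = 2·289 + 0), and 289 | 4624.
Extended Euclid: 5202·(-5) + 3757·(7) = 289. Scale by 16: m₀ = -80.
General solution m = m₀ + 13t; reducing mod 13 gives m = 11 (and n = -14).

11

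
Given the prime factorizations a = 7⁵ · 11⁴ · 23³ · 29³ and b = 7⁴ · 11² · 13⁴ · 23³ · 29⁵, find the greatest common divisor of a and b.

min exponent per shared prime: 7⁴ · 11² · 23³ · 29³ = 86209481311723

86209481311723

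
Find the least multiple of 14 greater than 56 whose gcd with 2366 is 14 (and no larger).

70

Multiples of 14 above 56: 14·5, 14·6, … . Need the cofactor coprime to 2366/14 = 169.
Checking s = 5, 6, … the first with gcd(s, 169) = 1 is s = 5, giving 70.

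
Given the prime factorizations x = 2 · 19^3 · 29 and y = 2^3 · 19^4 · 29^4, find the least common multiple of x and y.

max exponent per prime: 2^3 · 19^4 · 29^4 = 737388537608

737388537608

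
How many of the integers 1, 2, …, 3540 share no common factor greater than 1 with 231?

231 = 3·7·11. Inclusion–exclusion on these primes:
3540 − ⌊3540/3⌋ − ⌊3540/7⌋ − ⌊3540/11⌋ + ⌊3540/21⌋ + ⌊3540/33⌋ + ⌊3540/77⌋ − ⌊3540/231⌋ = 1839

1839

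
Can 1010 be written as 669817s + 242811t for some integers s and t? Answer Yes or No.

gcd(669817, 242811): 669817 = 2·242811 + 184195; 242811 = 1·184195 + 58616; 184195 = 3·58616 + 8347; 58616 = 7·8347 + 187; 8347 = 44·187 + 119; 187 = 1·119 + 68; 119 = 1·68 + 51; 68 = 1·51 + 17; 51 = 3·17 + 0 → 17
17 does not divide 1010, so a solution does not exist.

No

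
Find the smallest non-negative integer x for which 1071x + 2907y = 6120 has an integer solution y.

3

Reduce mod 2907: 1071x ≡ 6120 (mod 2907). With g = gcd(1071, 2907) = 153 dividing 6120, divide through: 7x ≡ 40 (mod 19).
Since gcd(7, 19) = 1, x ≡ 40·(7)⁻¹ ≡ 3 (mod 19). Smallest non-negative: 3.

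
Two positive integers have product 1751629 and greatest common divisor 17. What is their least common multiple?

103037

For any two positive integers, gcd × lcm equals their product. Hence lcm = 1751629 / 17 = 103037.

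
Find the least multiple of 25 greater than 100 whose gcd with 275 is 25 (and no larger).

125

Multiples of 25 above 100: 25·5, 25·6, … . Need the cofactor coprime to 275/25 = 11.
Checking s = 5, 6, … the first with gcd(s, 11) = 1 is s = 5, giving 125.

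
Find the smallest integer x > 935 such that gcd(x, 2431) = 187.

2431 = 187·13. Any x with gcd(x, 2431) = 187 is a multiple of 187, say 187s, with s coprime to 13.
Need s > 935/187, so s ≥ 6. First s ≥ 6 with gcd(s, 13) = 1 is s = 6. Thus x = 187·6 = 1122.

1122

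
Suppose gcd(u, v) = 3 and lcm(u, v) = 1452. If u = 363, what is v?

12

u·v = gcd·lcm = 3·1452 = 4356, so v = 4356/363 = 12.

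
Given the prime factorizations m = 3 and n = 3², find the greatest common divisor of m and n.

3

min exponent per shared prime: 3 = 3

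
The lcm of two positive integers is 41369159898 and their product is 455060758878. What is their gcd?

From gcd × lcm = mn: gcd = 455060758878 / 41369159898 = 11.

11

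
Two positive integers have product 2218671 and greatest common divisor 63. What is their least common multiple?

For any two positive integers, gcd × lcm equals their product. Hence lcm = 2218671 / 63 = 35217.

35217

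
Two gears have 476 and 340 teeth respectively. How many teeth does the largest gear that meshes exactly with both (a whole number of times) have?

Euclid: 476 = 1·340 + 136; 340 = 2·136 + 68; 136 = 2·68 + 0. Last nonzero remainder: 68.

68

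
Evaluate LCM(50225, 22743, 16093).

19744904025

50225 = 5² · 7² · 41; 22743 = 3² · 7 · 19²; 16093 = 7 · 11² · 19
lcm takes max exponent of each prime: 3² · 5² · 7² · 11² · 19² · 41 = 19744904025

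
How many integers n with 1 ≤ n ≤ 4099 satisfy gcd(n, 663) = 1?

Prime factors of 663: 3, 13, 17. Count integers ≤ 4099 divisible by none of them.
By inclusion–exclusion: 4099 − ⌊4099/3⌋ − ⌊4099/13⌋ − ⌊4099/17⌋ + ⌊4099/39⌋ + ⌊4099/51⌋ + ⌊4099/221⌋ − ⌊4099/663⌋ = 2374.

2374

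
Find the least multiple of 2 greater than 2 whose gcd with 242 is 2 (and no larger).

4

gcd(a, 242) = 2 forces 2 | a; write a = 2s. Then gcd(2s, 2·121) = 2·gcd(s, 121), so need gcd(s, 121) = 1.
2s > 2 gives s ≥ 2. The least s ≥ 2 coprime to 121 is 2, so a = 2·2 = 4.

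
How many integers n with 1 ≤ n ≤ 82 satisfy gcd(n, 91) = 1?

65

91 = 7·13. Inclusion–exclusion on these primes:
82 − ⌊82/7⌋ − ⌊82/13⌋ + ⌊82/91⌋ = 65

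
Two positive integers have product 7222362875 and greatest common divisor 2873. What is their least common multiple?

2513875

Since gcd(u,v)·lcm(u,v) = uv, lcm = 7222362875/2873 = 2513875.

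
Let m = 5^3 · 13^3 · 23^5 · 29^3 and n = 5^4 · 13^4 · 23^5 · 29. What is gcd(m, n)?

min exponent per shared prime: 5^3 · 13^3 · 23^5 · 29 = 51259840194875

51259840194875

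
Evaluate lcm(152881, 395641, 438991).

317917721191

152881 = 17² · 23²; 395641 = 17² · 37²; 438991 = 7² · 17² · 31
lcm takes max exponent of each prime: 7² · 17² · 23² · 31 · 37² = 317917721191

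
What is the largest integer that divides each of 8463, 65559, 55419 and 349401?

39

gcd(8463, 65559): 65559 = 7·8463 + 6318; 8463 = 1·6318 + 2145; 6318 = 2·2145 + 2028; 2145 = 1·2028 + 117; 2028 = 17·117 + 39; 117 = 3·39 + 0 → 39
gcd(39, 55419): 55419 = 1421·39 + 0 → 39
gcd(39, 349401): 349401 = 8959·39 + 0 → 39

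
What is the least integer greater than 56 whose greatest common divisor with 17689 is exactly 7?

gcd(x, 17689) = 7 forces 7 | x; write x = 7s. Then gcd(7s, 7·2527) = 7·gcd(s, 2527), so need gcd(s, 2527) = 1.
7s > 56 gives s ≥ 9. The least s ≥ 9 coprime to 2527 is 9, so x = 7·9 = 63.

63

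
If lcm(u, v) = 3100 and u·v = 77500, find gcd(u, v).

gcd·lcm = product, so gcd = 77500/3100 = 25.

25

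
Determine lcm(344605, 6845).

gcd first: 344605 = 50·6845 + 2355; 6845 = 2·2355 + 2135; 2355 = 1·2135 + 220; 2135 = 9·220 + 155; 220 = 1·155 + 65; 155 = 2·65 + 25; 65 = 2·25 + 15; 25 = 1·15 + 10; 15 = 1·10 + 5; 10 = 2·5 + 0 → gcd = 5
lcm = 344605·6845/gcd = 2358821225/5 = 471764245

471764245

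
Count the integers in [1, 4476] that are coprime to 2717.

Prime factors of 2717: 11, 13, 19. Count integers ≤ 4476 divisible by none of them.
By inclusion–exclusion: 4476 − ⌊4476/11⌋ − ⌊4476/13⌋ − ⌊4476/19⌋ + ⌊4476/143⌋ + ⌊4476/209⌋ + ⌊4476/247⌋ − ⌊4476/2717⌋ = 3560.

3560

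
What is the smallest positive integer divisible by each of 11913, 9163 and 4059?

1220594067

lcm(11913, 9163) = 11913·9163/gcd = 109158819/11 = 9923529
lcm(9923529, 4059) = 9923529·4059/gcd = 40279604211/33 = 1220594067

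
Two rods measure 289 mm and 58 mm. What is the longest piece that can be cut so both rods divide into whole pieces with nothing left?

1

289 = 17²
58 = 2 · 29
Common: 1 = 1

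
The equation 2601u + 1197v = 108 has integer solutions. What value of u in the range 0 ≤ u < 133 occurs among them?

Euclid: 2601 = 2·1197 + 207; 1197 = 5·207 + 162; 207 = 1·162 + 45; 162 = 3·45 + 27; 45 = 1·27 + 18; 27 = 1·18 + 9; 18 = 2·9 + 0 → gcd = 9; 108 = 9·12.
Back-substitution yields 2601·(-52) + 1197·(113) = 9, so one solution is u = -52·12 = -624, v = 113·12 = 1356.
Solutions in u differ by 1197/9 = 133; the one in [0, 133) is -624 mod 133 = 41.

41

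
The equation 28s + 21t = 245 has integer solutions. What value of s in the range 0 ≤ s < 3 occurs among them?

2

gcd(28, 21) = 7 (Euclid: 28 = 1·21 + 7; 21 = 3·7 + 0), and 7 | 245.
Extended Euclid: 28·(1) + 21·(-1) = 7. Scale by 35: s₀ = 35.
General solution s = s₀ + 3k; reducing mod 3 gives s = 2 (and t = 9).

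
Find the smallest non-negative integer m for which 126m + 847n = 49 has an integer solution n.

gcd(126, 847) = 7 (Euclid: 847 = 6·126 + 91; 126 = 1·91 + 35; 91 = 2·35 + 21; 35 = 1·21 + 14; 21 = 1·14 + 7; 14 = 2·7 + 0), and 7 | 49.
Extended Euclid: 126·(-47) + 847·(7) = 7. Scale by 7: m₀ = -329.
General solution m = m₀ + 121t; reducing mod 121 gives m = 34 (and n = -5).

34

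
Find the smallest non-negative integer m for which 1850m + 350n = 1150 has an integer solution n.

1

Reduce mod 350: 1850m ≡ 1150 (mod 350). With g = gcd(1850, 350) = 50 dividing 1150, divide through: 37m ≡ 23 (mod 7).
Since gcd(37, 7) = 1, m ≡ 23·(37)⁻¹ ≡ 1 (mod 7). Smallest non-negative: 1.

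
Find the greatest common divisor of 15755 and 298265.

5

15755 = 5 · 23 · 137
298265 = 5 · 11² · 17 · 29
Common: 5 = 5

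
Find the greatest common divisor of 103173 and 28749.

Euclid: 103173 = 3·28749 + 16926; 28749 = 1·16926 + 11823; 16926 = 1·11823 + 5103; 11823 = 2·5103 + 1617; 5103 = 3·1617 + 252; 1617 = 6·252 + 105; 252 = 2·105 + 42; 105 = 2·42 + 21; 42 = 2·21 + 0. Last nonzero remainder: 21.

21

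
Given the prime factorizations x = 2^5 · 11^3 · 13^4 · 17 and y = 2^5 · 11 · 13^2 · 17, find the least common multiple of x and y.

20679991904

max exponent per prime: 2^5 · 11^3 · 13^4 · 17 = 20679991904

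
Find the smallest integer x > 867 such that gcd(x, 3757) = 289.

gcd(x, 3757) = 289 forces 289 | x; write x = 289s. Then gcd(289s, 289·13) = 289·gcd(s, 13), so need gcd(s, 13) = 1.
289s > 867 gives s ≥ 4. The least s ≥ 4 coprime to 13 is 4, so x = 289·4 = 1156.

1156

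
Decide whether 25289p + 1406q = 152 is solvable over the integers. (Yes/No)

By Bézout, 25289p + 1406q = 152 has integer solutions iff gcd(25289, 1406) | 152.
Euclid: 25289 = 17·1406 + 1387; 1406 = 1·1387 + 19; 1387 = 73·19 + 0. gcd = 19; 152 mod 19 = 0. Yes.

Yes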